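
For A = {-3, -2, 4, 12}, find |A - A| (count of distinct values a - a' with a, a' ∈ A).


A - A = {a - a' : a, a' ∈ A}; |A| = 4.
Bounds: 2|A|-1 ≤ |A - A| ≤ |A|² - |A| + 1, i.e. 7 ≤ |A - A| ≤ 13.
Note: 0 ∈ A - A always (from a - a). The set is symmetric: if d ∈ A - A then -d ∈ A - A.
Enumerate nonzero differences d = a - a' with a > a' (then include -d):
Positive differences: {1, 6, 7, 8, 14, 15}
Full difference set: {0} ∪ (positive diffs) ∪ (negative diffs).
|A - A| = 1 + 2·6 = 13 (matches direct enumeration: 13).

|A - A| = 13


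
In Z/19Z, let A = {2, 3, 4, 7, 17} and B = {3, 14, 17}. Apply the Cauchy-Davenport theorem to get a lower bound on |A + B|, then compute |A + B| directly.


Cauchy-Davenport: |A + B| ≥ min(p, |A| + |B| - 1) for A, B nonempty in Z/pZ.
|A| = 5, |B| = 3, p = 19.
CD lower bound = min(19, 5 + 3 - 1) = min(19, 7) = 7.
Compute A + B mod 19 directly:
a = 2: 2+3=5, 2+14=16, 2+17=0
a = 3: 3+3=6, 3+14=17, 3+17=1
a = 4: 4+3=7, 4+14=18, 4+17=2
a = 7: 7+3=10, 7+14=2, 7+17=5
a = 17: 17+3=1, 17+14=12, 17+17=15
A + B = {0, 1, 2, 5, 6, 7, 10, 12, 15, 16, 17, 18}, so |A + B| = 12.
Verify: 12 ≥ 7? Yes ✓.

CD lower bound = 7, actual |A + B| = 12.


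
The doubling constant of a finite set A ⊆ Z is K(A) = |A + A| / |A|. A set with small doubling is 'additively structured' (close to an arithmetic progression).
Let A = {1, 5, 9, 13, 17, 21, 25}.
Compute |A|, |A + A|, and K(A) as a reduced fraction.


|A| = 7.
Compute A + A by enumerating all 49 pairs.
A + A = {2, 6, 10, 14, 18, 22, 26, 30, 34, 38, 42, 46, 50}, so |A + A| = 13.
K = |A + A| / |A| = 13/7 (already in lowest terms) ≈ 1.8571.
Reference: AP of size 7 gives K = 13/7 ≈ 1.8571; a fully generic set of size 7 gives K ≈ 4.0000.

|A| = 7, |A + A| = 13, K = 13/7.


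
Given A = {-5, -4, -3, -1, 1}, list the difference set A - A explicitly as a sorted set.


A - A = {a - a' : a, a' ∈ A}.
Compute a - a' for each ordered pair (a, a'):
a = -5: -5--5=0, -5--4=-1, -5--3=-2, -5--1=-4, -5-1=-6
a = -4: -4--5=1, -4--4=0, -4--3=-1, -4--1=-3, -4-1=-5
a = -3: -3--5=2, -3--4=1, -3--3=0, -3--1=-2, -3-1=-4
a = -1: -1--5=4, -1--4=3, -1--3=2, -1--1=0, -1-1=-2
a = 1: 1--5=6, 1--4=5, 1--3=4, 1--1=2, 1-1=0
Collecting distinct values (and noting 0 appears from a-a):
A - A = {-6, -5, -4, -3, -2, -1, 0, 1, 2, 3, 4, 5, 6}
|A - A| = 13

A - A = {-6, -5, -4, -3, -2, -1, 0, 1, 2, 3, 4, 5, 6}


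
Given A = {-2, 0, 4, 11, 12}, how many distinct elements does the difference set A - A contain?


A - A = {a - a' : a, a' ∈ A}; |A| = 5.
Bounds: 2|A|-1 ≤ |A - A| ≤ |A|² - |A| + 1, i.e. 9 ≤ |A - A| ≤ 21.
Note: 0 ∈ A - A always (from a - a). The set is symmetric: if d ∈ A - A then -d ∈ A - A.
Enumerate nonzero differences d = a - a' with a > a' (then include -d):
Positive differences: {1, 2, 4, 6, 7, 8, 11, 12, 13, 14}
Full difference set: {0} ∪ (positive diffs) ∪ (negative diffs).
|A - A| = 1 + 2·10 = 21 (matches direct enumeration: 21).

|A - A| = 21


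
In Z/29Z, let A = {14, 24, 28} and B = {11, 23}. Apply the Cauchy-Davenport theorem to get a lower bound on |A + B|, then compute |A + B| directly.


Cauchy-Davenport: |A + B| ≥ min(p, |A| + |B| - 1) for A, B nonempty in Z/pZ.
|A| = 3, |B| = 2, p = 29.
CD lower bound = min(29, 3 + 2 - 1) = min(29, 4) = 4.
Compute A + B mod 29 directly:
a = 14: 14+11=25, 14+23=8
a = 24: 24+11=6, 24+23=18
a = 28: 28+11=10, 28+23=22
A + B = {6, 8, 10, 18, 22, 25}, so |A + B| = 6.
Verify: 6 ≥ 4? Yes ✓.

CD lower bound = 4, actual |A + B| = 6.


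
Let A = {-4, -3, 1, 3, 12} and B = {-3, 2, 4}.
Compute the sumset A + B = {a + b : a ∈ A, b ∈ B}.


A + B = {a + b : a ∈ A, b ∈ B}.
Enumerate all |A|·|B| = 5·3 = 15 pairs (a, b) and collect distinct sums.
a = -4: -4+-3=-7, -4+2=-2, -4+4=0
a = -3: -3+-3=-6, -3+2=-1, -3+4=1
a = 1: 1+-3=-2, 1+2=3, 1+4=5
a = 3: 3+-3=0, 3+2=5, 3+4=7
a = 12: 12+-3=9, 12+2=14, 12+4=16
Collecting distinct sums: A + B = {-7, -6, -2, -1, 0, 1, 3, 5, 7, 9, 14, 16}
|A + B| = 12

A + B = {-7, -6, -2, -1, 0, 1, 3, 5, 7, 9, 14, 16}


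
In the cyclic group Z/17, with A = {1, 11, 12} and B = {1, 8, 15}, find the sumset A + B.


Work in Z/17Z: reduce every sum a + b modulo 17.
Enumerate all 9 pairs:
a = 1: 1+1=2, 1+8=9, 1+15=16
a = 11: 11+1=12, 11+8=2, 11+15=9
a = 12: 12+1=13, 12+8=3, 12+15=10
Distinct residues collected: {2, 3, 9, 10, 12, 13, 16}
|A + B| = 7 (out of 17 total residues).

A + B = {2, 3, 9, 10, 12, 13, 16}


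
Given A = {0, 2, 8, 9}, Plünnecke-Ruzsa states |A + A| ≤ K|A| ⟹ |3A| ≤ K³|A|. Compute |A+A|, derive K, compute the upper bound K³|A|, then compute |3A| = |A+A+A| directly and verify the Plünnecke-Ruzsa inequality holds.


|A| = 4.
Step 1: Compute A + A by enumerating all 16 pairs.
A + A = {0, 2, 4, 8, 9, 10, 11, 16, 17, 18}, so |A + A| = 10.
Step 2: Doubling constant K = |A + A|/|A| = 10/4 = 10/4 ≈ 2.5000.
Step 3: Plünnecke-Ruzsa gives |3A| ≤ K³·|A| = (2.5000)³ · 4 ≈ 62.5000.
Step 4: Compute 3A = A + A + A directly by enumerating all triples (a,b,c) ∈ A³; |3A| = 19.
Step 5: Check 19 ≤ 62.5000? Yes ✓.

K = 10/4, Plünnecke-Ruzsa bound K³|A| ≈ 62.5000, |3A| = 19, inequality holds.


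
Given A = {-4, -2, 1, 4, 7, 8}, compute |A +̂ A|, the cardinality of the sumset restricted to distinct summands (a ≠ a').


Restricted sumset: A +̂ A = {a + a' : a ∈ A, a' ∈ A, a ≠ a'}.
Equivalently, take A + A and drop any sum 2a that is achievable ONLY as a + a for a ∈ A (i.e. sums representable only with equal summands).
Enumerate pairs (a, a') with a < a' (symmetric, so each unordered pair gives one sum; this covers all a ≠ a'):
  -4 + -2 = -6
  -4 + 1 = -3
  -4 + 4 = 0
  -4 + 7 = 3
  -4 + 8 = 4
  -2 + 1 = -1
  -2 + 4 = 2
  -2 + 7 = 5
  -2 + 8 = 6
  1 + 4 = 5
  1 + 7 = 8
  1 + 8 = 9
  4 + 7 = 11
  4 + 8 = 12
  7 + 8 = 15
Collected distinct sums: {-6, -3, -1, 0, 2, 3, 4, 5, 6, 8, 9, 11, 12, 15}
|A +̂ A| = 14
(Reference bound: |A +̂ A| ≥ 2|A| - 3 for |A| ≥ 2, with |A| = 6 giving ≥ 9.)

|A +̂ A| = 14


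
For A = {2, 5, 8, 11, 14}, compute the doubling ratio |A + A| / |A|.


|A| = 5.
Compute A + A by enumerating all 25 pairs.
A + A = {4, 7, 10, 13, 16, 19, 22, 25, 28}, so |A + A| = 9.
K = |A + A| / |A| = 9/5 (already in lowest terms) ≈ 1.8000.
Reference: AP of size 5 gives K = 9/5 ≈ 1.8000; a fully generic set of size 5 gives K ≈ 3.0000.

|A| = 5, |A + A| = 9, K = 9/5.


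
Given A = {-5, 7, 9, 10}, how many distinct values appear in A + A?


A + A = {a + a' : a, a' ∈ A}; |A| = 4.
General bounds: 2|A| - 1 ≤ |A + A| ≤ |A|(|A|+1)/2, i.e. 7 ≤ |A + A| ≤ 10.
Lower bound 2|A|-1 is attained iff A is an arithmetic progression.
Enumerate sums a + a' for a ≤ a' (symmetric, so this suffices):
a = -5: -5+-5=-10, -5+7=2, -5+9=4, -5+10=5
a = 7: 7+7=14, 7+9=16, 7+10=17
a = 9: 9+9=18, 9+10=19
a = 10: 10+10=20
Distinct sums: {-10, 2, 4, 5, 14, 16, 17, 18, 19, 20}
|A + A| = 10

|A + A| = 10


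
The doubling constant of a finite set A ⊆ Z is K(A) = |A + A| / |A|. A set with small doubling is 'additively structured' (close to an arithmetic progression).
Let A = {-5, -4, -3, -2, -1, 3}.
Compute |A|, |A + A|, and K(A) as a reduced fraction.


|A| = 6.
Compute A + A by enumerating all 36 pairs.
A + A = {-10, -9, -8, -7, -6, -5, -4, -3, -2, -1, 0, 1, 2, 6}, so |A + A| = 14.
K = |A + A| / |A| = 14/6 = 7/3 ≈ 2.3333.
Reference: AP of size 6 gives K = 11/6 ≈ 1.8333; a fully generic set of size 6 gives K ≈ 3.5000.

|A| = 6, |A + A| = 14, K = 14/6 = 7/3.


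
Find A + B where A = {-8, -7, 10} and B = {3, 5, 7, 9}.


A + B = {a + b : a ∈ A, b ∈ B}.
Enumerate all |A|·|B| = 3·4 = 12 pairs (a, b) and collect distinct sums.
a = -8: -8+3=-5, -8+5=-3, -8+7=-1, -8+9=1
a = -7: -7+3=-4, -7+5=-2, -7+7=0, -7+9=2
a = 10: 10+3=13, 10+5=15, 10+7=17, 10+9=19
Collecting distinct sums: A + B = {-5, -4, -3, -2, -1, 0, 1, 2, 13, 15, 17, 19}
|A + B| = 12

A + B = {-5, -4, -3, -2, -1, 0, 1, 2, 13, 15, 17, 19}


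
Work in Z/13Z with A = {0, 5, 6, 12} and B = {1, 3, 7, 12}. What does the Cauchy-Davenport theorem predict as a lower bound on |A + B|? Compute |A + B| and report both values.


Cauchy-Davenport: |A + B| ≥ min(p, |A| + |B| - 1) for A, B nonempty in Z/pZ.
|A| = 4, |B| = 4, p = 13.
CD lower bound = min(13, 4 + 4 - 1) = min(13, 7) = 7.
Compute A + B mod 13 directly:
a = 0: 0+1=1, 0+3=3, 0+7=7, 0+12=12
a = 5: 5+1=6, 5+3=8, 5+7=12, 5+12=4
a = 6: 6+1=7, 6+3=9, 6+7=0, 6+12=5
a = 12: 12+1=0, 12+3=2, 12+7=6, 12+12=11
A + B = {0, 1, 2, 3, 4, 5, 6, 7, 8, 9, 11, 12}, so |A + B| = 12.
Verify: 12 ≥ 7? Yes ✓.

CD lower bound = 7, actual |A + B| = 12.


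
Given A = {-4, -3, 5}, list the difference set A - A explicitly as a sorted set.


A - A = {a - a' : a, a' ∈ A}.
Compute a - a' for each ordered pair (a, a'):
a = -4: -4--4=0, -4--3=-1, -4-5=-9
a = -3: -3--4=1, -3--3=0, -3-5=-8
a = 5: 5--4=9, 5--3=8, 5-5=0
Collecting distinct values (and noting 0 appears from a-a):
A - A = {-9, -8, -1, 0, 1, 8, 9}
|A - A| = 7

A - A = {-9, -8, -1, 0, 1, 8, 9}


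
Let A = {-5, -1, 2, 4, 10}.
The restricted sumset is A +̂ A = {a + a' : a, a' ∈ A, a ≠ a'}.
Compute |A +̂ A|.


Restricted sumset: A +̂ A = {a + a' : a ∈ A, a' ∈ A, a ≠ a'}.
Equivalently, take A + A and drop any sum 2a that is achievable ONLY as a + a for a ∈ A (i.e. sums representable only with equal summands).
Enumerate pairs (a, a') with a < a' (symmetric, so each unordered pair gives one sum; this covers all a ≠ a'):
  -5 + -1 = -6
  -5 + 2 = -3
  -5 + 4 = -1
  -5 + 10 = 5
  -1 + 2 = 1
  -1 + 4 = 3
  -1 + 10 = 9
  2 + 4 = 6
  2 + 10 = 12
  4 + 10 = 14
Collected distinct sums: {-6, -3, -1, 1, 3, 5, 6, 9, 12, 14}
|A +̂ A| = 10
(Reference bound: |A +̂ A| ≥ 2|A| - 3 for |A| ≥ 2, with |A| = 5 giving ≥ 7.)

|A +̂ A| = 10


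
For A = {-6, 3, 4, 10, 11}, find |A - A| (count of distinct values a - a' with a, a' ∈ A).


A - A = {a - a' : a, a' ∈ A}; |A| = 5.
Bounds: 2|A|-1 ≤ |A - A| ≤ |A|² - |A| + 1, i.e. 9 ≤ |A - A| ≤ 21.
Note: 0 ∈ A - A always (from a - a). The set is symmetric: if d ∈ A - A then -d ∈ A - A.
Enumerate nonzero differences d = a - a' with a > a' (then include -d):
Positive differences: {1, 6, 7, 8, 9, 10, 16, 17}
Full difference set: {0} ∪ (positive diffs) ∪ (negative diffs).
|A - A| = 1 + 2·8 = 17 (matches direct enumeration: 17).

|A - A| = 17


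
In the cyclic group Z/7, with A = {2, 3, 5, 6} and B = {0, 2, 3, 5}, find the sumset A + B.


Work in Z/7Z: reduce every sum a + b modulo 7.
Enumerate all 16 pairs:
a = 2: 2+0=2, 2+2=4, 2+3=5, 2+5=0
a = 3: 3+0=3, 3+2=5, 3+3=6, 3+5=1
a = 5: 5+0=5, 5+2=0, 5+3=1, 5+5=3
a = 6: 6+0=6, 6+2=1, 6+3=2, 6+5=4
Distinct residues collected: {0, 1, 2, 3, 4, 5, 6}
|A + B| = 7 (out of 7 total residues).

A + B = {0, 1, 2, 3, 4, 5, 6}


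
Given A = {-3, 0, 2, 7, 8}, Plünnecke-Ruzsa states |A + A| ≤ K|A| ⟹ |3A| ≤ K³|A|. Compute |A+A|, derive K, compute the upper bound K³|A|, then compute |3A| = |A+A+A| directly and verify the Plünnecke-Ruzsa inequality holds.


|A| = 5.
Step 1: Compute A + A by enumerating all 25 pairs.
A + A = {-6, -3, -1, 0, 2, 4, 5, 7, 8, 9, 10, 14, 15, 16}, so |A + A| = 14.
Step 2: Doubling constant K = |A + A|/|A| = 14/5 = 14/5 ≈ 2.8000.
Step 3: Plünnecke-Ruzsa gives |3A| ≤ K³·|A| = (2.8000)³ · 5 ≈ 109.7600.
Step 4: Compute 3A = A + A + A directly by enumerating all triples (a,b,c) ∈ A³; |3A| = 27.
Step 5: Check 27 ≤ 109.7600? Yes ✓.

K = 14/5, Plünnecke-Ruzsa bound K³|A| ≈ 109.7600, |3A| = 27, inequality holds.


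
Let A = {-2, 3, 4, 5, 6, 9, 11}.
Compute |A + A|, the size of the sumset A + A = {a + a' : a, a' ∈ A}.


A + A = {a + a' : a, a' ∈ A}; |A| = 7.
General bounds: 2|A| - 1 ≤ |A + A| ≤ |A|(|A|+1)/2, i.e. 13 ≤ |A + A| ≤ 28.
Lower bound 2|A|-1 is attained iff A is an arithmetic progression.
Enumerate sums a + a' for a ≤ a' (symmetric, so this suffices):
a = -2: -2+-2=-4, -2+3=1, -2+4=2, -2+5=3, -2+6=4, -2+9=7, -2+11=9
a = 3: 3+3=6, 3+4=7, 3+5=8, 3+6=9, 3+9=12, 3+11=14
a = 4: 4+4=8, 4+5=9, 4+6=10, 4+9=13, 4+11=15
a = 5: 5+5=10, 5+6=11, 5+9=14, 5+11=16
a = 6: 6+6=12, 6+9=15, 6+11=17
a = 9: 9+9=18, 9+11=20
a = 11: 11+11=22
Distinct sums: {-4, 1, 2, 3, 4, 6, 7, 8, 9, 10, 11, 12, 13, 14, 15, 16, 17, 18, 20, 22}
|A + A| = 20

|A + A| = 20


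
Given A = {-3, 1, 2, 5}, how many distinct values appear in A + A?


A + A = {a + a' : a, a' ∈ A}; |A| = 4.
General bounds: 2|A| - 1 ≤ |A + A| ≤ |A|(|A|+1)/2, i.e. 7 ≤ |A + A| ≤ 10.
Lower bound 2|A|-1 is attained iff A is an arithmetic progression.
Enumerate sums a + a' for a ≤ a' (symmetric, so this suffices):
a = -3: -3+-3=-6, -3+1=-2, -3+2=-1, -3+5=2
a = 1: 1+1=2, 1+2=3, 1+5=6
a = 2: 2+2=4, 2+5=7
a = 5: 5+5=10
Distinct sums: {-6, -2, -1, 2, 3, 4, 6, 7, 10}
|A + A| = 9

|A + A| = 9


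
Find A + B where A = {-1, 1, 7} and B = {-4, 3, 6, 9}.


A + B = {a + b : a ∈ A, b ∈ B}.
Enumerate all |A|·|B| = 3·4 = 12 pairs (a, b) and collect distinct sums.
a = -1: -1+-4=-5, -1+3=2, -1+6=5, -1+9=8
a = 1: 1+-4=-3, 1+3=4, 1+6=7, 1+9=10
a = 7: 7+-4=3, 7+3=10, 7+6=13, 7+9=16
Collecting distinct sums: A + B = {-5, -3, 2, 3, 4, 5, 7, 8, 10, 13, 16}
|A + B| = 11

A + B = {-5, -3, 2, 3, 4, 5, 7, 8, 10, 13, 16}


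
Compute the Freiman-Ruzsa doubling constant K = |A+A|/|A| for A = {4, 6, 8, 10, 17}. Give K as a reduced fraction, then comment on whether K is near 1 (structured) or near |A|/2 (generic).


|A| = 5.
Compute A + A by enumerating all 25 pairs.
A + A = {8, 10, 12, 14, 16, 18, 20, 21, 23, 25, 27, 34}, so |A + A| = 12.
K = |A + A| / |A| = 12/5 (already in lowest terms) ≈ 2.4000.
Reference: AP of size 5 gives K = 9/5 ≈ 1.8000; a fully generic set of size 5 gives K ≈ 3.0000.

|A| = 5, |A + A| = 12, K = 12/5.


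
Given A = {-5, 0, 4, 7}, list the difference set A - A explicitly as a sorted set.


A - A = {a - a' : a, a' ∈ A}.
Compute a - a' for each ordered pair (a, a'):
a = -5: -5--5=0, -5-0=-5, -5-4=-9, -5-7=-12
a = 0: 0--5=5, 0-0=0, 0-4=-4, 0-7=-7
a = 4: 4--5=9, 4-0=4, 4-4=0, 4-7=-3
a = 7: 7--5=12, 7-0=7, 7-4=3, 7-7=0
Collecting distinct values (and noting 0 appears from a-a):
A - A = {-12, -9, -7, -5, -4, -3, 0, 3, 4, 5, 7, 9, 12}
|A - A| = 13

A - A = {-12, -9, -7, -5, -4, -3, 0, 3, 4, 5, 7, 9, 12}


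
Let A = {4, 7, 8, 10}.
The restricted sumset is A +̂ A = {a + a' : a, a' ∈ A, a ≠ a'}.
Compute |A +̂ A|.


Restricted sumset: A +̂ A = {a + a' : a ∈ A, a' ∈ A, a ≠ a'}.
Equivalently, take A + A and drop any sum 2a that is achievable ONLY as a + a for a ∈ A (i.e. sums representable only with equal summands).
Enumerate pairs (a, a') with a < a' (symmetric, so each unordered pair gives one sum; this covers all a ≠ a'):
  4 + 7 = 11
  4 + 8 = 12
  4 + 10 = 14
  7 + 8 = 15
  7 + 10 = 17
  8 + 10 = 18
Collected distinct sums: {11, 12, 14, 15, 17, 18}
|A +̂ A| = 6
(Reference bound: |A +̂ A| ≥ 2|A| - 3 for |A| ≥ 2, with |A| = 4 giving ≥ 5.)

|A +̂ A| = 6


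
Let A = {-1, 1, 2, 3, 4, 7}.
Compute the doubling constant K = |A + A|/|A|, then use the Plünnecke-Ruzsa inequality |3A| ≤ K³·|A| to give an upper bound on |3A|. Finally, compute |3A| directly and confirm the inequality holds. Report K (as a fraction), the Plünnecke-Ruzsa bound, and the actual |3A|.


|A| = 6.
Step 1: Compute A + A by enumerating all 36 pairs.
A + A = {-2, 0, 1, 2, 3, 4, 5, 6, 7, 8, 9, 10, 11, 14}, so |A + A| = 14.
Step 2: Doubling constant K = |A + A|/|A| = 14/6 = 14/6 ≈ 2.3333.
Step 3: Plünnecke-Ruzsa gives |3A| ≤ K³·|A| = (2.3333)³ · 6 ≈ 76.2222.
Step 4: Compute 3A = A + A + A directly by enumerating all triples (a,b,c) ∈ A³; |3A| = 22.
Step 5: Check 22 ≤ 76.2222? Yes ✓.

K = 14/6, Plünnecke-Ruzsa bound K³|A| ≈ 76.2222, |3A| = 22, inequality holds.


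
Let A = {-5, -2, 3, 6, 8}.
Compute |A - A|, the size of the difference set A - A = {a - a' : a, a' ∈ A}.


A - A = {a - a' : a, a' ∈ A}; |A| = 5.
Bounds: 2|A|-1 ≤ |A - A| ≤ |A|² - |A| + 1, i.e. 9 ≤ |A - A| ≤ 21.
Note: 0 ∈ A - A always (from a - a). The set is symmetric: if d ∈ A - A then -d ∈ A - A.
Enumerate nonzero differences d = a - a' with a > a' (then include -d):
Positive differences: {2, 3, 5, 8, 10, 11, 13}
Full difference set: {0} ∪ (positive diffs) ∪ (negative diffs).
|A - A| = 1 + 2·7 = 15 (matches direct enumeration: 15).

|A - A| = 15


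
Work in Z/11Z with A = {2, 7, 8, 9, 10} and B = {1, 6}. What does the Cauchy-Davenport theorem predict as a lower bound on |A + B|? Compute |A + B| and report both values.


Cauchy-Davenport: |A + B| ≥ min(p, |A| + |B| - 1) for A, B nonempty in Z/pZ.
|A| = 5, |B| = 2, p = 11.
CD lower bound = min(11, 5 + 2 - 1) = min(11, 6) = 6.
Compute A + B mod 11 directly:
a = 2: 2+1=3, 2+6=8
a = 7: 7+1=8, 7+6=2
a = 8: 8+1=9, 8+6=3
a = 9: 9+1=10, 9+6=4
a = 10: 10+1=0, 10+6=5
A + B = {0, 2, 3, 4, 5, 8, 9, 10}, so |A + B| = 8.
Verify: 8 ≥ 6? Yes ✓.

CD lower bound = 6, actual |A + B| = 8.


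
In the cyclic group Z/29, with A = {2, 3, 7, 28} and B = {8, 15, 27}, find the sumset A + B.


Work in Z/29Z: reduce every sum a + b modulo 29.
Enumerate all 12 pairs:
a = 2: 2+8=10, 2+15=17, 2+27=0
a = 3: 3+8=11, 3+15=18, 3+27=1
a = 7: 7+8=15, 7+15=22, 7+27=5
a = 28: 28+8=7, 28+15=14, 28+27=26
Distinct residues collected: {0, 1, 5, 7, 10, 11, 14, 15, 17, 18, 22, 26}
|A + B| = 12 (out of 29 total residues).

A + B = {0, 1, 5, 7, 10, 11, 14, 15, 17, 18, 22, 26}


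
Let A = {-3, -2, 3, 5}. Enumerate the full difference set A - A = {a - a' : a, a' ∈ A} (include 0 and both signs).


A - A = {a - a' : a, a' ∈ A}.
Compute a - a' for each ordered pair (a, a'):
a = -3: -3--3=0, -3--2=-1, -3-3=-6, -3-5=-8
a = -2: -2--3=1, -2--2=0, -2-3=-5, -2-5=-7
a = 3: 3--3=6, 3--2=5, 3-3=0, 3-5=-2
a = 5: 5--3=8, 5--2=7, 5-3=2, 5-5=0
Collecting distinct values (and noting 0 appears from a-a):
A - A = {-8, -7, -6, -5, -2, -1, 0, 1, 2, 5, 6, 7, 8}
|A - A| = 13

A - A = {-8, -7, -6, -5, -2, -1, 0, 1, 2, 5, 6, 7, 8}


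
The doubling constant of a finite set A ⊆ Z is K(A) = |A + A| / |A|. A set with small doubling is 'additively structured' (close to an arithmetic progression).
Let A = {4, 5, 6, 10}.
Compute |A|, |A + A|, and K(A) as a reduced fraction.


|A| = 4.
Compute A + A by enumerating all 16 pairs.
A + A = {8, 9, 10, 11, 12, 14, 15, 16, 20}, so |A + A| = 9.
K = |A + A| / |A| = 9/4 (already in lowest terms) ≈ 2.2500.
Reference: AP of size 4 gives K = 7/4 ≈ 1.7500; a fully generic set of size 4 gives K ≈ 2.5000.

|A| = 4, |A + A| = 9, K = 9/4.


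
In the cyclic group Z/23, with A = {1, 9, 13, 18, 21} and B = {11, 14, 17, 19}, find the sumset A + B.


Work in Z/23Z: reduce every sum a + b modulo 23.
Enumerate all 20 pairs:
a = 1: 1+11=12, 1+14=15, 1+17=18, 1+19=20
a = 9: 9+11=20, 9+14=0, 9+17=3, 9+19=5
a = 13: 13+11=1, 13+14=4, 13+17=7, 13+19=9
a = 18: 18+11=6, 18+14=9, 18+17=12, 18+19=14
a = 21: 21+11=9, 21+14=12, 21+17=15, 21+19=17
Distinct residues collected: {0, 1, 3, 4, 5, 6, 7, 9, 12, 14, 15, 17, 18, 20}
|A + B| = 14 (out of 23 total residues).

A + B = {0, 1, 3, 4, 5, 6, 7, 9, 12, 14, 15, 17, 18, 20}


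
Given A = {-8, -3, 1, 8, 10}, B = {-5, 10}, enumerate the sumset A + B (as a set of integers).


A + B = {a + b : a ∈ A, b ∈ B}.
Enumerate all |A|·|B| = 5·2 = 10 pairs (a, b) and collect distinct sums.
a = -8: -8+-5=-13, -8+10=2
a = -3: -3+-5=-8, -3+10=7
a = 1: 1+-5=-4, 1+10=11
a = 8: 8+-5=3, 8+10=18
a = 10: 10+-5=5, 10+10=20
Collecting distinct sums: A + B = {-13, -8, -4, 2, 3, 5, 7, 11, 18, 20}
|A + B| = 10

A + B = {-13, -8, -4, 2, 3, 5, 7, 11, 18, 20}


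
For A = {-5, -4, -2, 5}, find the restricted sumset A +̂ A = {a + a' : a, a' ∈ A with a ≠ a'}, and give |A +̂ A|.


Restricted sumset: A +̂ A = {a + a' : a ∈ A, a' ∈ A, a ≠ a'}.
Equivalently, take A + A and drop any sum 2a that is achievable ONLY as a + a for a ∈ A (i.e. sums representable only with equal summands).
Enumerate pairs (a, a') with a < a' (symmetric, so each unordered pair gives one sum; this covers all a ≠ a'):
  -5 + -4 = -9
  -5 + -2 = -7
  -5 + 5 = 0
  -4 + -2 = -6
  -4 + 5 = 1
  -2 + 5 = 3
Collected distinct sums: {-9, -7, -6, 0, 1, 3}
|A +̂ A| = 6
(Reference bound: |A +̂ A| ≥ 2|A| - 3 for |A| ≥ 2, with |A| = 4 giving ≥ 5.)

|A +̂ A| = 6


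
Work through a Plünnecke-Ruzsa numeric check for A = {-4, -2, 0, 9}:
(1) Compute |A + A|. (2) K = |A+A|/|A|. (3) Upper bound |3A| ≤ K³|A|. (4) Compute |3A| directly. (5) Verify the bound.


|A| = 4.
Step 1: Compute A + A by enumerating all 16 pairs.
A + A = {-8, -6, -4, -2, 0, 5, 7, 9, 18}, so |A + A| = 9.
Step 2: Doubling constant K = |A + A|/|A| = 9/4 = 9/4 ≈ 2.2500.
Step 3: Plünnecke-Ruzsa gives |3A| ≤ K³·|A| = (2.2500)³ · 4 ≈ 45.5625.
Step 4: Compute 3A = A + A + A directly by enumerating all triples (a,b,c) ∈ A³; |3A| = 16.
Step 5: Check 16 ≤ 45.5625? Yes ✓.

K = 9/4, Plünnecke-Ruzsa bound K³|A| ≈ 45.5625, |3A| = 16, inequality holds.


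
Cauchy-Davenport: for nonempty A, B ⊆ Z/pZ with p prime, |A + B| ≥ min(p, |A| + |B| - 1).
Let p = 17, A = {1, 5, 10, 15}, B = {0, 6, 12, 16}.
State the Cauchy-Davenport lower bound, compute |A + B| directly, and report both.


Cauchy-Davenport: |A + B| ≥ min(p, |A| + |B| - 1) for A, B nonempty in Z/pZ.
|A| = 4, |B| = 4, p = 17.
CD lower bound = min(17, 4 + 4 - 1) = min(17, 7) = 7.
Compute A + B mod 17 directly:
a = 1: 1+0=1, 1+6=7, 1+12=13, 1+16=0
a = 5: 5+0=5, 5+6=11, 5+12=0, 5+16=4
a = 10: 10+0=10, 10+6=16, 10+12=5, 10+16=9
a = 15: 15+0=15, 15+6=4, 15+12=10, 15+16=14
A + B = {0, 1, 4, 5, 7, 9, 10, 11, 13, 14, 15, 16}, so |A + B| = 12.
Verify: 12 ≥ 7? Yes ✓.

CD lower bound = 7, actual |A + B| = 12.


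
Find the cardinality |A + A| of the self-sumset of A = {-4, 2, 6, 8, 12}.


A + A = {a + a' : a, a' ∈ A}; |A| = 5.
General bounds: 2|A| - 1 ≤ |A + A| ≤ |A|(|A|+1)/2, i.e. 9 ≤ |A + A| ≤ 15.
Lower bound 2|A|-1 is attained iff A is an arithmetic progression.
Enumerate sums a + a' for a ≤ a' (symmetric, so this suffices):
a = -4: -4+-4=-8, -4+2=-2, -4+6=2, -4+8=4, -4+12=8
a = 2: 2+2=4, 2+6=8, 2+8=10, 2+12=14
a = 6: 6+6=12, 6+8=14, 6+12=18
a = 8: 8+8=16, 8+12=20
a = 12: 12+12=24
Distinct sums: {-8, -2, 2, 4, 8, 10, 12, 14, 16, 18, 20, 24}
|A + A| = 12

|A + A| = 12


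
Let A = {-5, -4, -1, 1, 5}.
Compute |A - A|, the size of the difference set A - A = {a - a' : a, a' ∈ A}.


A - A = {a - a' : a, a' ∈ A}; |A| = 5.
Bounds: 2|A|-1 ≤ |A - A| ≤ |A|² - |A| + 1, i.e. 9 ≤ |A - A| ≤ 21.
Note: 0 ∈ A - A always (from a - a). The set is symmetric: if d ∈ A - A then -d ∈ A - A.
Enumerate nonzero differences d = a - a' with a > a' (then include -d):
Positive differences: {1, 2, 3, 4, 5, 6, 9, 10}
Full difference set: {0} ∪ (positive diffs) ∪ (negative diffs).
|A - A| = 1 + 2·8 = 17 (matches direct enumeration: 17).

|A - A| = 17


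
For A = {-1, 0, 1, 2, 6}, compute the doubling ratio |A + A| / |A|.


|A| = 5.
Compute A + A by enumerating all 25 pairs.
A + A = {-2, -1, 0, 1, 2, 3, 4, 5, 6, 7, 8, 12}, so |A + A| = 12.
K = |A + A| / |A| = 12/5 (already in lowest terms) ≈ 2.4000.
Reference: AP of size 5 gives K = 9/5 ≈ 1.8000; a fully generic set of size 5 gives K ≈ 3.0000.

|A| = 5, |A + A| = 12, K = 12/5.


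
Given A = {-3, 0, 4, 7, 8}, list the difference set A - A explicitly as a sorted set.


A - A = {a - a' : a, a' ∈ A}.
Compute a - a' for each ordered pair (a, a'):
a = -3: -3--3=0, -3-0=-3, -3-4=-7, -3-7=-10, -3-8=-11
a = 0: 0--3=3, 0-0=0, 0-4=-4, 0-7=-7, 0-8=-8
a = 4: 4--3=7, 4-0=4, 4-4=0, 4-7=-3, 4-8=-4
a = 7: 7--3=10, 7-0=7, 7-4=3, 7-7=0, 7-8=-1
a = 8: 8--3=11, 8-0=8, 8-4=4, 8-7=1, 8-8=0
Collecting distinct values (and noting 0 appears from a-a):
A - A = {-11, -10, -8, -7, -4, -3, -1, 0, 1, 3, 4, 7, 8, 10, 11}
|A - A| = 15

A - A = {-11, -10, -8, -7, -4, -3, -1, 0, 1, 3, 4, 7, 8, 10, 11}


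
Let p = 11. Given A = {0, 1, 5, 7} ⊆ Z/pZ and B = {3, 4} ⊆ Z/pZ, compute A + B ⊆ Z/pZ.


Work in Z/11Z: reduce every sum a + b modulo 11.
Enumerate all 8 pairs:
a = 0: 0+3=3, 0+4=4
a = 1: 1+3=4, 1+4=5
a = 5: 5+3=8, 5+4=9
a = 7: 7+3=10, 7+4=0
Distinct residues collected: {0, 3, 4, 5, 8, 9, 10}
|A + B| = 7 (out of 11 total residues).

A + B = {0, 3, 4, 5, 8, 9, 10}


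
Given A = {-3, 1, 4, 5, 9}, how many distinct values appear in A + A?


A + A = {a + a' : a, a' ∈ A}; |A| = 5.
General bounds: 2|A| - 1 ≤ |A + A| ≤ |A|(|A|+1)/2, i.e. 9 ≤ |A + A| ≤ 15.
Lower bound 2|A|-1 is attained iff A is an arithmetic progression.
Enumerate sums a + a' for a ≤ a' (symmetric, so this suffices):
a = -3: -3+-3=-6, -3+1=-2, -3+4=1, -3+5=2, -3+9=6
a = 1: 1+1=2, 1+4=5, 1+5=6, 1+9=10
a = 4: 4+4=8, 4+5=9, 4+9=13
a = 5: 5+5=10, 5+9=14
a = 9: 9+9=18
Distinct sums: {-6, -2, 1, 2, 5, 6, 8, 9, 10, 13, 14, 18}
|A + A| = 12

|A + A| = 12


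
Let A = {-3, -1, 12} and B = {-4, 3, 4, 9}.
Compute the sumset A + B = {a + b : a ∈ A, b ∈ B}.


A + B = {a + b : a ∈ A, b ∈ B}.
Enumerate all |A|·|B| = 3·4 = 12 pairs (a, b) and collect distinct sums.
a = -3: -3+-4=-7, -3+3=0, -3+4=1, -3+9=6
a = -1: -1+-4=-5, -1+3=2, -1+4=3, -1+9=8
a = 12: 12+-4=8, 12+3=15, 12+4=16, 12+9=21
Collecting distinct sums: A + B = {-7, -5, 0, 1, 2, 3, 6, 8, 15, 16, 21}
|A + B| = 11

A + B = {-7, -5, 0, 1, 2, 3, 6, 8, 15, 16, 21}


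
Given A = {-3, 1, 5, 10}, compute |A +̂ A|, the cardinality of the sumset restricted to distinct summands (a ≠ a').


Restricted sumset: A +̂ A = {a + a' : a ∈ A, a' ∈ A, a ≠ a'}.
Equivalently, take A + A and drop any sum 2a that is achievable ONLY as a + a for a ∈ A (i.e. sums representable only with equal summands).
Enumerate pairs (a, a') with a < a' (symmetric, so each unordered pair gives one sum; this covers all a ≠ a'):
  -3 + 1 = -2
  -3 + 5 = 2
  -3 + 10 = 7
  1 + 5 = 6
  1 + 10 = 11
  5 + 10 = 15
Collected distinct sums: {-2, 2, 6, 7, 11, 15}
|A +̂ A| = 6
(Reference bound: |A +̂ A| ≥ 2|A| - 3 for |A| ≥ 2, with |A| = 4 giving ≥ 5.)

|A +̂ A| = 6


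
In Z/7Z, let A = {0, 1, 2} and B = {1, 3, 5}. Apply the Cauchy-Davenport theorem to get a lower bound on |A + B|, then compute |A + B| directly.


Cauchy-Davenport: |A + B| ≥ min(p, |A| + |B| - 1) for A, B nonempty in Z/pZ.
|A| = 3, |B| = 3, p = 7.
CD lower bound = min(7, 3 + 3 - 1) = min(7, 5) = 5.
Compute A + B mod 7 directly:
a = 0: 0+1=1, 0+3=3, 0+5=5
a = 1: 1+1=2, 1+3=4, 1+5=6
a = 2: 2+1=3, 2+3=5, 2+5=0
A + B = {0, 1, 2, 3, 4, 5, 6}, so |A + B| = 7.
Verify: 7 ≥ 5? Yes ✓.

CD lower bound = 5, actual |A + B| = 7.


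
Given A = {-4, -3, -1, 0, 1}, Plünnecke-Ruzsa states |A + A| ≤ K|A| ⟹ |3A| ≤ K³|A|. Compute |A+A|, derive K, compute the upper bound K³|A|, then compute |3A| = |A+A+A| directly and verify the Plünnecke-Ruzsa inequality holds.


|A| = 5.
Step 1: Compute A + A by enumerating all 25 pairs.
A + A = {-8, -7, -6, -5, -4, -3, -2, -1, 0, 1, 2}, so |A + A| = 11.
Step 2: Doubling constant K = |A + A|/|A| = 11/5 = 11/5 ≈ 2.2000.
Step 3: Plünnecke-Ruzsa gives |3A| ≤ K³·|A| = (2.2000)³ · 5 ≈ 53.2400.
Step 4: Compute 3A = A + A + A directly by enumerating all triples (a,b,c) ∈ A³; |3A| = 16.
Step 5: Check 16 ≤ 53.2400? Yes ✓.

K = 11/5, Plünnecke-Ruzsa bound K³|A| ≈ 53.2400, |3A| = 16, inequality holds.


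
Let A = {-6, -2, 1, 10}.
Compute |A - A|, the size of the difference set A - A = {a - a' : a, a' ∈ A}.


A - A = {a - a' : a, a' ∈ A}; |A| = 4.
Bounds: 2|A|-1 ≤ |A - A| ≤ |A|² - |A| + 1, i.e. 7 ≤ |A - A| ≤ 13.
Note: 0 ∈ A - A always (from a - a). The set is symmetric: if d ∈ A - A then -d ∈ A - A.
Enumerate nonzero differences d = a - a' with a > a' (then include -d):
Positive differences: {3, 4, 7, 9, 12, 16}
Full difference set: {0} ∪ (positive diffs) ∪ (negative diffs).
|A - A| = 1 + 2·6 = 13 (matches direct enumeration: 13).

|A - A| = 13


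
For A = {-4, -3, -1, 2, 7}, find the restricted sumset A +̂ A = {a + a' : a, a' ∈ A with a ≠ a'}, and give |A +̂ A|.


Restricted sumset: A +̂ A = {a + a' : a ∈ A, a' ∈ A, a ≠ a'}.
Equivalently, take A + A and drop any sum 2a that is achievable ONLY as a + a for a ∈ A (i.e. sums representable only with equal summands).
Enumerate pairs (a, a') with a < a' (symmetric, so each unordered pair gives one sum; this covers all a ≠ a'):
  -4 + -3 = -7
  -4 + -1 = -5
  -4 + 2 = -2
  -4 + 7 = 3
  -3 + -1 = -4
  -3 + 2 = -1
  -3 + 7 = 4
  -1 + 2 = 1
  -1 + 7 = 6
  2 + 7 = 9
Collected distinct sums: {-7, -5, -4, -2, -1, 1, 3, 4, 6, 9}
|A +̂ A| = 10
(Reference bound: |A +̂ A| ≥ 2|A| - 3 for |A| ≥ 2, with |A| = 5 giving ≥ 7.)

|A +̂ A| = 10


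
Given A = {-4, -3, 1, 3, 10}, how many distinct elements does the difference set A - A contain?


A - A = {a - a' : a, a' ∈ A}; |A| = 5.
Bounds: 2|A|-1 ≤ |A - A| ≤ |A|² - |A| + 1, i.e. 9 ≤ |A - A| ≤ 21.
Note: 0 ∈ A - A always (from a - a). The set is symmetric: if d ∈ A - A then -d ∈ A - A.
Enumerate nonzero differences d = a - a' with a > a' (then include -d):
Positive differences: {1, 2, 4, 5, 6, 7, 9, 13, 14}
Full difference set: {0} ∪ (positive diffs) ∪ (negative diffs).
|A - A| = 1 + 2·9 = 19 (matches direct enumeration: 19).

|A - A| = 19


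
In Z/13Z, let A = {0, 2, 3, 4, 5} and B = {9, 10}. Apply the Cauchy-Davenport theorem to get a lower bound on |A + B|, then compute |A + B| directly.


Cauchy-Davenport: |A + B| ≥ min(p, |A| + |B| - 1) for A, B nonempty in Z/pZ.
|A| = 5, |B| = 2, p = 13.
CD lower bound = min(13, 5 + 2 - 1) = min(13, 6) = 6.
Compute A + B mod 13 directly:
a = 0: 0+9=9, 0+10=10
a = 2: 2+9=11, 2+10=12
a = 3: 3+9=12, 3+10=0
a = 4: 4+9=0, 4+10=1
a = 5: 5+9=1, 5+10=2
A + B = {0, 1, 2, 9, 10, 11, 12}, so |A + B| = 7.
Verify: 7 ≥ 6? Yes ✓.

CD lower bound = 6, actual |A + B| = 7.


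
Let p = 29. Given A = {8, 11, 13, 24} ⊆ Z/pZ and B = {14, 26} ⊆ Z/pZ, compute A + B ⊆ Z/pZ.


Work in Z/29Z: reduce every sum a + b modulo 29.
Enumerate all 8 pairs:
a = 8: 8+14=22, 8+26=5
a = 11: 11+14=25, 11+26=8
a = 13: 13+14=27, 13+26=10
a = 24: 24+14=9, 24+26=21
Distinct residues collected: {5, 8, 9, 10, 21, 22, 25, 27}
|A + B| = 8 (out of 29 total residues).

A + B = {5, 8, 9, 10, 21, 22, 25, 27}


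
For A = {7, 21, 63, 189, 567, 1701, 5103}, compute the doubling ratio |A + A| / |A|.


|A| = 7.
Compute A + A by enumerating all 49 pairs.
A + A = {14, 28, 42, 70, 84, 126, 196, 210, 252, 378, 574, 588, 630, 756, 1134, 1708, 1722, 1764, 1890, 2268, 3402, 5110, 5124, 5166, 5292, 5670, 6804, 10206}, so |A + A| = 28.
K = |A + A| / |A| = 28/7 = 4/1 ≈ 4.0000.
Reference: AP of size 7 gives K = 13/7 ≈ 1.8571; a fully generic set of size 7 gives K ≈ 4.0000.

|A| = 7, |A + A| = 28, K = 28/7 = 4/1.


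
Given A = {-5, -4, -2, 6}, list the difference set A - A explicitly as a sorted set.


A - A = {a - a' : a, a' ∈ A}.
Compute a - a' for each ordered pair (a, a'):
a = -5: -5--5=0, -5--4=-1, -5--2=-3, -5-6=-11
a = -4: -4--5=1, -4--4=0, -4--2=-2, -4-6=-10
a = -2: -2--5=3, -2--4=2, -2--2=0, -2-6=-8
a = 6: 6--5=11, 6--4=10, 6--2=8, 6-6=0
Collecting distinct values (and noting 0 appears from a-a):
A - A = {-11, -10, -8, -3, -2, -1, 0, 1, 2, 3, 8, 10, 11}
|A - A| = 13

A - A = {-11, -10, -8, -3, -2, -1, 0, 1, 2, 3, 8, 10, 11}


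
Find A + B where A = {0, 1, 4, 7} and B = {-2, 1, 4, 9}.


A + B = {a + b : a ∈ A, b ∈ B}.
Enumerate all |A|·|B| = 4·4 = 16 pairs (a, b) and collect distinct sums.
a = 0: 0+-2=-2, 0+1=1, 0+4=4, 0+9=9
a = 1: 1+-2=-1, 1+1=2, 1+4=5, 1+9=10
a = 4: 4+-2=2, 4+1=5, 4+4=8, 4+9=13
a = 7: 7+-2=5, 7+1=8, 7+4=11, 7+9=16
Collecting distinct sums: A + B = {-2, -1, 1, 2, 4, 5, 8, 9, 10, 11, 13, 16}
|A + B| = 12

A + B = {-2, -1, 1, 2, 4, 5, 8, 9, 10, 11, 13, 16}


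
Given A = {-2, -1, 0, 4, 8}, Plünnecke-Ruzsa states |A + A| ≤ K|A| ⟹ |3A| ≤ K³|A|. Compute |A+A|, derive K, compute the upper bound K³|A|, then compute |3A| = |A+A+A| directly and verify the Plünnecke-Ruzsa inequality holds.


|A| = 5.
Step 1: Compute A + A by enumerating all 25 pairs.
A + A = {-4, -3, -2, -1, 0, 2, 3, 4, 6, 7, 8, 12, 16}, so |A + A| = 13.
Step 2: Doubling constant K = |A + A|/|A| = 13/5 = 13/5 ≈ 2.6000.
Step 3: Plünnecke-Ruzsa gives |3A| ≤ K³·|A| = (2.6000)³ · 5 ≈ 87.8800.
Step 4: Compute 3A = A + A + A directly by enumerating all triples (a,b,c) ∈ A³; |3A| = 23.
Step 5: Check 23 ≤ 87.8800? Yes ✓.

K = 13/5, Plünnecke-Ruzsa bound K³|A| ≈ 87.8800, |3A| = 23, inequality holds.


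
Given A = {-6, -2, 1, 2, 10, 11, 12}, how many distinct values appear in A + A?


A + A = {a + a' : a, a' ∈ A}; |A| = 7.
General bounds: 2|A| - 1 ≤ |A + A| ≤ |A|(|A|+1)/2, i.e. 13 ≤ |A + A| ≤ 28.
Lower bound 2|A|-1 is attained iff A is an arithmetic progression.
Enumerate sums a + a' for a ≤ a' (symmetric, so this suffices):
a = -6: -6+-6=-12, -6+-2=-8, -6+1=-5, -6+2=-4, -6+10=4, -6+11=5, -6+12=6
a = -2: -2+-2=-4, -2+1=-1, -2+2=0, -2+10=8, -2+11=9, -2+12=10
a = 1: 1+1=2, 1+2=3, 1+10=11, 1+11=12, 1+12=13
a = 2: 2+2=4, 2+10=12, 2+11=13, 2+12=14
a = 10: 10+10=20, 10+11=21, 10+12=22
a = 11: 11+11=22, 11+12=23
a = 12: 12+12=24
Distinct sums: {-12, -8, -5, -4, -1, 0, 2, 3, 4, 5, 6, 8, 9, 10, 11, 12, 13, 14, 20, 21, 22, 23, 24}
|A + A| = 23

|A + A| = 23


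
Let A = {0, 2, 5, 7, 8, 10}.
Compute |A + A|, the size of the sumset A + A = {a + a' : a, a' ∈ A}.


A + A = {a + a' : a, a' ∈ A}; |A| = 6.
General bounds: 2|A| - 1 ≤ |A + A| ≤ |A|(|A|+1)/2, i.e. 11 ≤ |A + A| ≤ 21.
Lower bound 2|A|-1 is attained iff A is an arithmetic progression.
Enumerate sums a + a' for a ≤ a' (symmetric, so this suffices):
a = 0: 0+0=0, 0+2=2, 0+5=5, 0+7=7, 0+8=8, 0+10=10
a = 2: 2+2=4, 2+5=7, 2+7=9, 2+8=10, 2+10=12
a = 5: 5+5=10, 5+7=12, 5+8=13, 5+10=15
a = 7: 7+7=14, 7+8=15, 7+10=17
a = 8: 8+8=16, 8+10=18
a = 10: 10+10=20
Distinct sums: {0, 2, 4, 5, 7, 8, 9, 10, 12, 13, 14, 15, 16, 17, 18, 20}
|A + A| = 16

|A + A| = 16


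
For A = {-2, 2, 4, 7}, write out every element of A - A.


A - A = {a - a' : a, a' ∈ A}.
Compute a - a' for each ordered pair (a, a'):
a = -2: -2--2=0, -2-2=-4, -2-4=-6, -2-7=-9
a = 2: 2--2=4, 2-2=0, 2-4=-2, 2-7=-5
a = 4: 4--2=6, 4-2=2, 4-4=0, 4-7=-3
a = 7: 7--2=9, 7-2=5, 7-4=3, 7-7=0
Collecting distinct values (and noting 0 appears from a-a):
A - A = {-9, -6, -5, -4, -3, -2, 0, 2, 3, 4, 5, 6, 9}
|A - A| = 13

A - A = {-9, -6, -5, -4, -3, -2, 0, 2, 3, 4, 5, 6, 9}


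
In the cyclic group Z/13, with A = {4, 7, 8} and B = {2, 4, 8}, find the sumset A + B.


Work in Z/13Z: reduce every sum a + b modulo 13.
Enumerate all 9 pairs:
a = 4: 4+2=6, 4+4=8, 4+8=12
a = 7: 7+2=9, 7+4=11, 7+8=2
a = 8: 8+2=10, 8+4=12, 8+8=3
Distinct residues collected: {2, 3, 6, 8, 9, 10, 11, 12}
|A + B| = 8 (out of 13 total residues).

A + B = {2, 3, 6, 8, 9, 10, 11, 12}


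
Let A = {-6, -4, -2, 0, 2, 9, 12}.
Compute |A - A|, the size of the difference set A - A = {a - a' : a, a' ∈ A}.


A - A = {a - a' : a, a' ∈ A}; |A| = 7.
Bounds: 2|A|-1 ≤ |A - A| ≤ |A|² - |A| + 1, i.e. 13 ≤ |A - A| ≤ 43.
Note: 0 ∈ A - A always (from a - a). The set is symmetric: if d ∈ A - A then -d ∈ A - A.
Enumerate nonzero differences d = a - a' with a > a' (then include -d):
Positive differences: {2, 3, 4, 6, 7, 8, 9, 10, 11, 12, 13, 14, 15, 16, 18}
Full difference set: {0} ∪ (positive diffs) ∪ (negative diffs).
|A - A| = 1 + 2·15 = 31 (matches direct enumeration: 31).

|A - A| = 31


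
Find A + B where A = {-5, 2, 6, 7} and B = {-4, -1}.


A + B = {a + b : a ∈ A, b ∈ B}.
Enumerate all |A|·|B| = 4·2 = 8 pairs (a, b) and collect distinct sums.
a = -5: -5+-4=-9, -5+-1=-6
a = 2: 2+-4=-2, 2+-1=1
a = 6: 6+-4=2, 6+-1=5
a = 7: 7+-4=3, 7+-1=6
Collecting distinct sums: A + B = {-9, -6, -2, 1, 2, 3, 5, 6}
|A + B| = 8

A + B = {-9, -6, -2, 1, 2, 3, 5, 6}


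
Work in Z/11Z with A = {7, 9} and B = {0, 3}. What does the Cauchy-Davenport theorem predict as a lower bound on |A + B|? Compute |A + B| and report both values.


Cauchy-Davenport: |A + B| ≥ min(p, |A| + |B| - 1) for A, B nonempty in Z/pZ.
|A| = 2, |B| = 2, p = 11.
CD lower bound = min(11, 2 + 2 - 1) = min(11, 3) = 3.
Compute A + B mod 11 directly:
a = 7: 7+0=7, 7+3=10
a = 9: 9+0=9, 9+3=1
A + B = {1, 7, 9, 10}, so |A + B| = 4.
Verify: 4 ≥ 3? Yes ✓.

CD lower bound = 3, actual |A + B| = 4.


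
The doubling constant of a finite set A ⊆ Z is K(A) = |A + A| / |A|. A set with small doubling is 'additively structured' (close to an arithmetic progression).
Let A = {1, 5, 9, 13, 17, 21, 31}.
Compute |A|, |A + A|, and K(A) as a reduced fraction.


|A| = 7.
Compute A + A by enumerating all 49 pairs.
A + A = {2, 6, 10, 14, 18, 22, 26, 30, 32, 34, 36, 38, 40, 42, 44, 48, 52, 62}, so |A + A| = 18.
K = |A + A| / |A| = 18/7 (already in lowest terms) ≈ 2.5714.
Reference: AP of size 7 gives K = 13/7 ≈ 1.8571; a fully generic set of size 7 gives K ≈ 4.0000.

|A| = 7, |A + A| = 18, K = 18/7.


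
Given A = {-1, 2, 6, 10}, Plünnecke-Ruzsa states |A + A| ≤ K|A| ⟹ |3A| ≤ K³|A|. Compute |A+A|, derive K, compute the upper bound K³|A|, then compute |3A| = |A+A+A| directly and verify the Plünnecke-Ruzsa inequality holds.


|A| = 4.
Step 1: Compute A + A by enumerating all 16 pairs.
A + A = {-2, 1, 4, 5, 8, 9, 12, 16, 20}, so |A + A| = 9.
Step 2: Doubling constant K = |A + A|/|A| = 9/4 = 9/4 ≈ 2.2500.
Step 3: Plünnecke-Ruzsa gives |3A| ≤ K³·|A| = (2.2500)³ · 4 ≈ 45.5625.
Step 4: Compute 3A = A + A + A directly by enumerating all triples (a,b,c) ∈ A³; |3A| = 16.
Step 5: Check 16 ≤ 45.5625? Yes ✓.

K = 9/4, Plünnecke-Ruzsa bound K³|A| ≈ 45.5625, |3A| = 16, inequality holds.


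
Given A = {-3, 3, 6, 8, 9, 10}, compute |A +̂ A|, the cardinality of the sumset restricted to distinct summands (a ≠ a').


Restricted sumset: A +̂ A = {a + a' : a ∈ A, a' ∈ A, a ≠ a'}.
Equivalently, take A + A and drop any sum 2a that is achievable ONLY as a + a for a ∈ A (i.e. sums representable only with equal summands).
Enumerate pairs (a, a') with a < a' (symmetric, so each unordered pair gives one sum; this covers all a ≠ a'):
  -3 + 3 = 0
  -3 + 6 = 3
  -3 + 8 = 5
  -3 + 9 = 6
  -3 + 10 = 7
  3 + 6 = 9
  3 + 8 = 11
  3 + 9 = 12
  3 + 10 = 13
  6 + 8 = 14
  6 + 9 = 15
  6 + 10 = 16
  8 + 9 = 17
  8 + 10 = 18
  9 + 10 = 19
Collected distinct sums: {0, 3, 5, 6, 7, 9, 11, 12, 13, 14, 15, 16, 17, 18, 19}
|A +̂ A| = 15
(Reference bound: |A +̂ A| ≥ 2|A| - 3 for |A| ≥ 2, with |A| = 6 giving ≥ 9.)

|A +̂ A| = 15


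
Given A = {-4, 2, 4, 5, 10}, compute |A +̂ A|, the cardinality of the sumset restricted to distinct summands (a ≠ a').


Restricted sumset: A +̂ A = {a + a' : a ∈ A, a' ∈ A, a ≠ a'}.
Equivalently, take A + A and drop any sum 2a that is achievable ONLY as a + a for a ∈ A (i.e. sums representable only with equal summands).
Enumerate pairs (a, a') with a < a' (symmetric, so each unordered pair gives one sum; this covers all a ≠ a'):
  -4 + 2 = -2
  -4 + 4 = 0
  -4 + 5 = 1
  -4 + 10 = 6
  2 + 4 = 6
  2 + 5 = 7
  2 + 10 = 12
  4 + 5 = 9
  4 + 10 = 14
  5 + 10 = 15
Collected distinct sums: {-2, 0, 1, 6, 7, 9, 12, 14, 15}
|A +̂ A| = 9
(Reference bound: |A +̂ A| ≥ 2|A| - 3 for |A| ≥ 2, with |A| = 5 giving ≥ 7.)

|A +̂ A| = 9


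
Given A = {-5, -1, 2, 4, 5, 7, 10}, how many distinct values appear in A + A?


A + A = {a + a' : a, a' ∈ A}; |A| = 7.
General bounds: 2|A| - 1 ≤ |A + A| ≤ |A|(|A|+1)/2, i.e. 13 ≤ |A + A| ≤ 28.
Lower bound 2|A|-1 is attained iff A is an arithmetic progression.
Enumerate sums a + a' for a ≤ a' (symmetric, so this suffices):
a = -5: -5+-5=-10, -5+-1=-6, -5+2=-3, -5+4=-1, -5+5=0, -5+7=2, -5+10=5
a = -1: -1+-1=-2, -1+2=1, -1+4=3, -1+5=4, -1+7=6, -1+10=9
a = 2: 2+2=4, 2+4=6, 2+5=7, 2+7=9, 2+10=12
a = 4: 4+4=8, 4+5=9, 4+7=11, 4+10=14
a = 5: 5+5=10, 5+7=12, 5+10=15
a = 7: 7+7=14, 7+10=17
a = 10: 10+10=20
Distinct sums: {-10, -6, -3, -2, -1, 0, 1, 2, 3, 4, 5, 6, 7, 8, 9, 10, 11, 12, 14, 15, 17, 20}
|A + A| = 22

|A + A| = 22


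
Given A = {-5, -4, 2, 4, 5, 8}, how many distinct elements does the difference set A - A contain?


A - A = {a - a' : a, a' ∈ A}; |A| = 6.
Bounds: 2|A|-1 ≤ |A - A| ≤ |A|² - |A| + 1, i.e. 11 ≤ |A - A| ≤ 31.
Note: 0 ∈ A - A always (from a - a). The set is symmetric: if d ∈ A - A then -d ∈ A - A.
Enumerate nonzero differences d = a - a' with a > a' (then include -d):
Positive differences: {1, 2, 3, 4, 6, 7, 8, 9, 10, 12, 13}
Full difference set: {0} ∪ (positive diffs) ∪ (negative diffs).
|A - A| = 1 + 2·11 = 23 (matches direct enumeration: 23).

|A - A| = 23
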